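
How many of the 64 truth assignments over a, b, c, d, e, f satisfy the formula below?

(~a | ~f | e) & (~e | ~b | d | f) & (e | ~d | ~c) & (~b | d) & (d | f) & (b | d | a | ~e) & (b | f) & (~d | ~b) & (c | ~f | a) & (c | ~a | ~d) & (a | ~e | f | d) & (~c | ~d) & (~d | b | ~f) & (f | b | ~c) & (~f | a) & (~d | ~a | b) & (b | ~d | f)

There are 2^6 = 64 truth assignments over (a, b, c, d, e, f).
Split on a. With a = 1, the clauses containing a are satisfied and ~a drops from the rest; 2 of the 2^5 = 32 assignments to the other variables satisfy what remains.
With a = 0, by the same count on the reduced clause set, 0 assignments work.
Total: 2 + 0 = 2.

2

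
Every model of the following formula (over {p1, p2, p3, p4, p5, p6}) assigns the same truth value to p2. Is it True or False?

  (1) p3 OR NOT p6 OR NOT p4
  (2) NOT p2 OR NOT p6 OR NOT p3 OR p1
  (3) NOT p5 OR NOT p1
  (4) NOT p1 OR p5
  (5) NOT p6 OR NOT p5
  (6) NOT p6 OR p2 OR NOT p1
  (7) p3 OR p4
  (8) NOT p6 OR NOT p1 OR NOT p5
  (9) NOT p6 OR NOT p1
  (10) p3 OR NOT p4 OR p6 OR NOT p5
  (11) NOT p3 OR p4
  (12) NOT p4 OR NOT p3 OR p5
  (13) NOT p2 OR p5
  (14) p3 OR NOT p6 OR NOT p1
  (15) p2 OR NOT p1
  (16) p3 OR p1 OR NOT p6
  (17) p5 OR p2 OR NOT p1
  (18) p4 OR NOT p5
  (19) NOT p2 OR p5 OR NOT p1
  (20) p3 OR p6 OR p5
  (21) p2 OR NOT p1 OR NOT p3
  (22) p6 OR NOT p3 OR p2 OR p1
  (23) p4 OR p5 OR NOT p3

True

Suppose p2 = false.
Unit clause (NOT p1) forces p1 = false.
Branch on p6: set p6 = false.
Unit clause (NOT p3) forces p3 = false.
Unit clause (p4) forces p4 = true.
Unit clause (NOT p5) forces p5 = false.
That conflicts with the unit clause (p5).
Undo p6 and try p6 = true.
Unit clause (NOT p5) forces p5 = false.
Unit clause (p3) forces p3 = true.
Unit clause (p4) forces p4 = true.
That conflicts with the unit clause (NOT p4).
Either choice for p6 ends in contradiction.
So every satisfying assignment has p2 = True.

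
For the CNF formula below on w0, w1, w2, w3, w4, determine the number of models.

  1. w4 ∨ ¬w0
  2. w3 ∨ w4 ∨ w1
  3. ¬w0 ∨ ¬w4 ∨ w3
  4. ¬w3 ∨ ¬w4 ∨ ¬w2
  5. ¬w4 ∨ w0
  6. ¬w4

There are 2^5 = 32 truth assignments over (w0, w1, w2, w3, w4).
Split on w1. With w1 = True, the clauses containing w1 are satisfied and ¬w1 drops from the rest; 4 of the 2^4 = 16 assignments to the other variables satisfy what remains.
With w1 = False, by the same count on the reduced clause set, 2 assignments work.
Total: 4 + 2 = 6.

6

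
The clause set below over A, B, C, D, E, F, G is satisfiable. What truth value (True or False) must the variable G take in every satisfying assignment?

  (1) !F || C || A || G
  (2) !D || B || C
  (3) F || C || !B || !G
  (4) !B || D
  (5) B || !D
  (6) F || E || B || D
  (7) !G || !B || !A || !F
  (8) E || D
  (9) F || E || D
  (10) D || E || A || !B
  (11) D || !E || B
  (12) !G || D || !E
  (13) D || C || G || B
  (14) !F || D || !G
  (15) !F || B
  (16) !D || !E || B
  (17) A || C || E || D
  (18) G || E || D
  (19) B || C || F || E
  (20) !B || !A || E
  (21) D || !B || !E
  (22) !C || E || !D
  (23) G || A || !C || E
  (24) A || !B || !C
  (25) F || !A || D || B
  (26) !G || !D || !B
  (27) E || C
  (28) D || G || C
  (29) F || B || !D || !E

Suppose G = true.
Branch on B: set B = false.
From the singleton clause (!D), D = false.
From the singleton clause (E), E = true.
Now (!E) is unsatisfied and unit — conflict.
Backtrack on B: now try B = true.
From the singleton clause (D), D = true.
Now (!D) is unsatisfied and unit — conflict.
Both values of B lead to a conflict.
So every satisfying assignment has G = False.

False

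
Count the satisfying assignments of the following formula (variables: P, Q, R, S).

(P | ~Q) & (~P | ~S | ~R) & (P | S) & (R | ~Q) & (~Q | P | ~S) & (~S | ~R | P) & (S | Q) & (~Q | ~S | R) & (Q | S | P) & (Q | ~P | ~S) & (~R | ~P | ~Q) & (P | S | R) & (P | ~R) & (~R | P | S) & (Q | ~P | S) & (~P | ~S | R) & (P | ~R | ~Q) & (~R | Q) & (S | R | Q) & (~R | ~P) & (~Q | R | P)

1

There are 2^4 = 16 truth assignments over (P, Q, R, S).
Check each against the 21 clauses (columns in the order P, Q, R, S):
  F F F F  ✗ fails (P | S)
  F F F T  ✓ satisfies all
  F F T F  ✗ fails (P | S)
  F F T T  ✗ fails (~S | ~R | P)
  F T F F  ✗ fails (P | ~Q)
  F T F T  ✗ fails (P | ~Q)
  F T T F  ✗ fails (P | ~Q)
  F T T T  ✗ fails (P | ~Q)
  T F F F  ✗ fails (S | Q)
  T F F T  ✗ fails (Q | ~P | ~S)
  T F T F  ✗ fails (S | Q)
  T F T T  ✗ fails (~P | ~S | ~R)
  T T F F  ✗ fails (R | ~Q)
  T T F T  ✗ fails (R | ~Q)
  T T T F  ✗ fails (~R | ~P | ~Q)
  T T T T  ✗ fails (~P | ~S | ~R)
1 of the 16 rows is a model.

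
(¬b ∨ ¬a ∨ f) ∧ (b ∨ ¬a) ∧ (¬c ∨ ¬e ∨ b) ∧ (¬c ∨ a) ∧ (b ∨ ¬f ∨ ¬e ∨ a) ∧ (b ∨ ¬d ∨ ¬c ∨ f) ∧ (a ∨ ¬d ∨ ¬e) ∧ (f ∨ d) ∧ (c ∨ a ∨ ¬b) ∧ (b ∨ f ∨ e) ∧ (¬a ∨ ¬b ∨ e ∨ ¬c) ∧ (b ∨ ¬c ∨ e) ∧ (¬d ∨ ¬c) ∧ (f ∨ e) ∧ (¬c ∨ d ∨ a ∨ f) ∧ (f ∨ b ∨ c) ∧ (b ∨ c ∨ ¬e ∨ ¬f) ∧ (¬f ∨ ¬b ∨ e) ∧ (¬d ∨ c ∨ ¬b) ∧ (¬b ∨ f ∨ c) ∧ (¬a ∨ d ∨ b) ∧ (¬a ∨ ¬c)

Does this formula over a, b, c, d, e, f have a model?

Satisfiable

Suppose b = False.
From the singleton clause (¬a), a = False.
From the singleton clause (¬c), c = False.
From the singleton clause (f), f = True.
From the singleton clause (¬e), e = False.
All clauses hold; d can take either value.
A satisfying assignment: a=False, b=False, c=False, d=True, e=False, f=True.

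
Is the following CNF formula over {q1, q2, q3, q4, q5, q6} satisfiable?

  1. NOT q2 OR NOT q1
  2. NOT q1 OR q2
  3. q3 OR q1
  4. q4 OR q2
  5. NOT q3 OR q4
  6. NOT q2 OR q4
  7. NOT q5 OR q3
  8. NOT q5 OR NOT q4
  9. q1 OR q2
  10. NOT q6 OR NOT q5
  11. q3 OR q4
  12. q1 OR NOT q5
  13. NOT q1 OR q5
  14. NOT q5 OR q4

Yes

Suppose q2 = true.
The clause (NOT q1) is unit, so q1 = false.
The clause (q3) is unit, so q3 = true.
The clause (q4) is unit, so q4 = true.
The clause (NOT q5) is unit, so q5 = false.
All clauses hold; q6 can take either value.
A satisfying assignment: q1 ↦ false; q2 ↦ true; q3 ↦ true; q4 ↦ true; q5 ↦ false; q6 ↦ true.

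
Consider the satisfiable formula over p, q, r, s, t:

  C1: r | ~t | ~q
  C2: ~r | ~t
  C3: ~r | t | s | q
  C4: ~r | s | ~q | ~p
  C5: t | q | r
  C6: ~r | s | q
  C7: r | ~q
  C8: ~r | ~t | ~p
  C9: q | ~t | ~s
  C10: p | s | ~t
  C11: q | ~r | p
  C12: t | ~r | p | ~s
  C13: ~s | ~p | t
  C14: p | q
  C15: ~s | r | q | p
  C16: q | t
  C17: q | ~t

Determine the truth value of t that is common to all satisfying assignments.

Suppose t = 1.
Unit clause (~r) forces r = 0.
Unit clause (~q) forces q = 0.
That conflicts with the unit clause (q).
So every satisfying assignment has t = False.

False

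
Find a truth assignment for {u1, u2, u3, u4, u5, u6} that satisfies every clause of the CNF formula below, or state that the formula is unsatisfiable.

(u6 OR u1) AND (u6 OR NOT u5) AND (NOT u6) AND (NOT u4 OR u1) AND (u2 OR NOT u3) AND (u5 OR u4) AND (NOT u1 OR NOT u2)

u1: true, u2: false, u3: false, u4: true, u5: false, u6: false

(NOT u6) alone gives u6 = false.
(u1) alone gives u1 = true.
(NOT u5) alone gives u5 = false.
(u4) alone gives u4 = true.
(NOT u2) alone gives u2 = false.
(NOT u3) alone gives u3 = false.
This assignment satisfies each clause.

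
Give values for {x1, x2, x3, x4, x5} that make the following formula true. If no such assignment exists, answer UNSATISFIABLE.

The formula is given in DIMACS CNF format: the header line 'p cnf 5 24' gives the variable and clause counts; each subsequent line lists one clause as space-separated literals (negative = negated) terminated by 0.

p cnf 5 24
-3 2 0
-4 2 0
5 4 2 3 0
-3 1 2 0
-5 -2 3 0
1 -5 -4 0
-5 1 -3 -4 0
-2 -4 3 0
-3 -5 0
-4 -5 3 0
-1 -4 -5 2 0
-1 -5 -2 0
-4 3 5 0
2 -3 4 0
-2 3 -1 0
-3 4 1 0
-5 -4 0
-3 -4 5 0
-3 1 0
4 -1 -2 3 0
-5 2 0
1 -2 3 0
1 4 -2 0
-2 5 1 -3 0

x1 ↦ True,  x2 ↦ True,  x3 ↦ True,  x4 ↦ False,  x5 ↦ False

Case x3 = True:
Unit clause (x2) forces x2 = True.
Unit clause (¬x5) forces x5 = False.
Unit clause (¬x4) forces x4 = False.
Unit clause (x1) forces x1 = True.
Every clause now holds.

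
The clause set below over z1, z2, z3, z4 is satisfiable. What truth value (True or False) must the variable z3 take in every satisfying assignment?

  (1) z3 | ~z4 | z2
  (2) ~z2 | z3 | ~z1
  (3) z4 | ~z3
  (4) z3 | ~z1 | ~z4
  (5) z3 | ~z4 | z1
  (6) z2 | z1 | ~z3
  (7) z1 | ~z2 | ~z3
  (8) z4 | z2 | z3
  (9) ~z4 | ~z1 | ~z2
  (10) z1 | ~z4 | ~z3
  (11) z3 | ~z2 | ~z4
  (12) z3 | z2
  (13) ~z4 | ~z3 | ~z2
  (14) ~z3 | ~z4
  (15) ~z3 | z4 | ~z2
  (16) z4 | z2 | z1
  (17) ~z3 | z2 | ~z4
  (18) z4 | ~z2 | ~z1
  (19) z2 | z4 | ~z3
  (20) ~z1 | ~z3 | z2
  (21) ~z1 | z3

Suppose z3 = 1.
From the singleton clause (z4), z4 = 1.
But (~z4) is also a unit clause — contradiction.
So every satisfying assignment has z3 = False.

False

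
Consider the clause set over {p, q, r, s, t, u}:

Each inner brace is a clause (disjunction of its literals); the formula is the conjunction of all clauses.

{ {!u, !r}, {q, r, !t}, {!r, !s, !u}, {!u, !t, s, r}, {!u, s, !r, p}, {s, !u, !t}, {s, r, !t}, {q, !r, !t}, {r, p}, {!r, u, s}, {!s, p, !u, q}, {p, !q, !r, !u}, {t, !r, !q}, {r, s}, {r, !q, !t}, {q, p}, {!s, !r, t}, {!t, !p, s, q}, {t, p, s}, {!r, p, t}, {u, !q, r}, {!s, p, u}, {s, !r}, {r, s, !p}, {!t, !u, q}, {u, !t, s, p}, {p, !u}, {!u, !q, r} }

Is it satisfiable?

Yes

Suppose u = true.
Unit clause (!r) forces r = false.
Unit clause (p) forces p = true.
Unit clause (s) forces s = true.
Unit clause (!q) forces q = false.
Unit clause (!t) forces t = false.
This assignment satisfies each clause.
A satisfying assignment: p: true, q: false, r: false, s: true, t: false, u: true.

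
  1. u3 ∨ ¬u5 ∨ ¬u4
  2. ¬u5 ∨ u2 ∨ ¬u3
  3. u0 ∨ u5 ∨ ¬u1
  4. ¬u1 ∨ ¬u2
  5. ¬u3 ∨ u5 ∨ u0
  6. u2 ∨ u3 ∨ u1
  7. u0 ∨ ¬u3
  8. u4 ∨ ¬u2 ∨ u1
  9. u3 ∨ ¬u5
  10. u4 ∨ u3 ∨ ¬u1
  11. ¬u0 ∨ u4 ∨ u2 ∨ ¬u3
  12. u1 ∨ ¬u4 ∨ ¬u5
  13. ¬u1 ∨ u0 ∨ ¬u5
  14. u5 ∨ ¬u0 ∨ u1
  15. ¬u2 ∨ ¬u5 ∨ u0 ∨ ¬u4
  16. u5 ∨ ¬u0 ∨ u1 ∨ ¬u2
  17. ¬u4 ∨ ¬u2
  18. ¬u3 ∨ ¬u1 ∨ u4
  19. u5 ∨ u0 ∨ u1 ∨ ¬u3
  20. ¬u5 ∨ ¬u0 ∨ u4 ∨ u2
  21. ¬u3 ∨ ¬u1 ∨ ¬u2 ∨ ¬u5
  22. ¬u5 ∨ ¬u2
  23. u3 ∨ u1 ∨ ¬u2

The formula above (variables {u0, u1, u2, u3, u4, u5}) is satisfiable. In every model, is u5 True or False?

False

Suppose u5 = True.
Unit clause (u3) forces u3 = True.
Unit clause (u2) forces u2 = True.
That conflicts with the unit clause (¬u2).
So every satisfying assignment has u5 = False.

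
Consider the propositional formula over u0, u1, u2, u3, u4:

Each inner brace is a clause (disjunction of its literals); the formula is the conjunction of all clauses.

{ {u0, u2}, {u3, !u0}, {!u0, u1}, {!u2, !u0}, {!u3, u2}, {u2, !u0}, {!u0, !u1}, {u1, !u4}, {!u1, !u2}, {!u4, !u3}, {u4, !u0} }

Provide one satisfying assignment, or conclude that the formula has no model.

u0 ↦ false,  u1 ↦ false,  u2 ↦ true,  u3 ↦ false,  u4 ↦ false

Try u0 = false.
Unit clause (u2) forces u2 = true.
Unit clause (!u1) forces u1 = false.
Unit clause (!u4) forces u4 = false.
Every clause is now satisfied; u3 is unconstrained.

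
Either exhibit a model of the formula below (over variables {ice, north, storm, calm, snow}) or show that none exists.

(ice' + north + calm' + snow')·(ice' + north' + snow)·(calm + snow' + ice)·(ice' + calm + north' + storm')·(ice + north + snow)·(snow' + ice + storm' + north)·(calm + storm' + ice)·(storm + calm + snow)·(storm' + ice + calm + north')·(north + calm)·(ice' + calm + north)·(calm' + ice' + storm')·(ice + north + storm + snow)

Case north = 1:
Case ice = 1:
Unit clause (snow) forces snow = 1.
Case calm = 1:
Unit clause (storm') forces storm = 0.
This assignment satisfies each clause.

ice: 1, north: 1, storm: 0, calm: 1, snow: 1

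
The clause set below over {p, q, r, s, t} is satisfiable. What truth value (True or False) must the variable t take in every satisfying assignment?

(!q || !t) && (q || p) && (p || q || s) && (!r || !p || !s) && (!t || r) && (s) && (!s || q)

False

Suppose t = true.
Unit clause (!q) forces q = false.
Unit clause (p) forces p = true.
Unit clause (r) forces r = true.
Unit clause (!s) forces s = false.
But (s) is also a unit clause — contradiction.
So every satisfying assignment has t = False.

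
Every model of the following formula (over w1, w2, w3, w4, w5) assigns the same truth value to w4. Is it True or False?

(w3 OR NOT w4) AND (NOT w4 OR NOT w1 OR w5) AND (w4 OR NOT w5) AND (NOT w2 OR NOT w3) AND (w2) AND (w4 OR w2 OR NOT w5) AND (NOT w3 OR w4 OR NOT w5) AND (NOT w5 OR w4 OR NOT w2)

False

Suppose w4 = true.
From the singleton clause (w3), w3 = true.
From the singleton clause (NOT w2), w2 = false.
But (w2) is also a unit clause — contradiction.
So every satisfying assignment has w4 = False.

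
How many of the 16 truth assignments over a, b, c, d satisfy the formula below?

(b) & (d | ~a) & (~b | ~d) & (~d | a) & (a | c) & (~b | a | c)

There are 2^4 = 16 truth assignments over (a, b, c, d).
Check each against the 6 clauses (columns in the order a, b, c, d):
  F F F F  ✗ fails (b)
  F F F T  ✗ fails (b)
  F F T F  ✗ fails (b)
  F F T T  ✗ fails (b)
  F T F F  ✗ fails (a | c)
  F T F T  ✗ fails (~b | ~d)
  F T T F  ✓ satisfies all
  F T T T  ✗ fails (~b | ~d)
  T F F F  ✗ fails (b)
  T F F T  ✗ fails (b)
  T F T F  ✗ fails (b)
  T F T T  ✗ fails (b)
  T T F F  ✗ fails (d | ~a)
  T T F T  ✗ fails (~b | ~d)
  T T T F  ✗ fails (d | ~a)
  T T T T  ✗ fails (~b | ~d)
1 of the 16 rows is a model.

1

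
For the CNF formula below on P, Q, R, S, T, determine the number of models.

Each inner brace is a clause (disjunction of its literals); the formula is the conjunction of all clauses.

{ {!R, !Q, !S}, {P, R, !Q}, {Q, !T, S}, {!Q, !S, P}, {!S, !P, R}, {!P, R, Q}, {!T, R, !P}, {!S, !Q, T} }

14

There are 2^5 = 32 truth assignments over (P, Q, R, S, T).
Split on P. With P = true, the clauses containing P are satisfied and !P drops from the rest; 6 of the 2^4 = 16 assignments to the other variables satisfy what remains.
With P = false, by the same count on the reduced clause set, 8 assignments work.
Total: 6 + 8 = 14.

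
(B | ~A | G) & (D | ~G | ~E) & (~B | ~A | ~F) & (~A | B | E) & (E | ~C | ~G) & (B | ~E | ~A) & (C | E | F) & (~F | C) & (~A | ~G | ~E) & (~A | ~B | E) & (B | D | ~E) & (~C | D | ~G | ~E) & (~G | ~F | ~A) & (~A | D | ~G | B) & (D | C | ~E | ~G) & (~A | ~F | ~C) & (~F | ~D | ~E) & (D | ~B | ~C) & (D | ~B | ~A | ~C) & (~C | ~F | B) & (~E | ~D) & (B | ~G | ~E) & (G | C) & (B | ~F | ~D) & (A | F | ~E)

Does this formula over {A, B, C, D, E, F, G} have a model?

Yes, satisfiable

Try F = 0.
Try C = 1.
Try E = 0.
(~G) alone gives G = 0.
Try B = 0.
(~A) alone gives A = 0.
No clause remains; D is free.
A satisfying assignment: A=0; B=0; C=1; D=0; E=0; F=0; G=0.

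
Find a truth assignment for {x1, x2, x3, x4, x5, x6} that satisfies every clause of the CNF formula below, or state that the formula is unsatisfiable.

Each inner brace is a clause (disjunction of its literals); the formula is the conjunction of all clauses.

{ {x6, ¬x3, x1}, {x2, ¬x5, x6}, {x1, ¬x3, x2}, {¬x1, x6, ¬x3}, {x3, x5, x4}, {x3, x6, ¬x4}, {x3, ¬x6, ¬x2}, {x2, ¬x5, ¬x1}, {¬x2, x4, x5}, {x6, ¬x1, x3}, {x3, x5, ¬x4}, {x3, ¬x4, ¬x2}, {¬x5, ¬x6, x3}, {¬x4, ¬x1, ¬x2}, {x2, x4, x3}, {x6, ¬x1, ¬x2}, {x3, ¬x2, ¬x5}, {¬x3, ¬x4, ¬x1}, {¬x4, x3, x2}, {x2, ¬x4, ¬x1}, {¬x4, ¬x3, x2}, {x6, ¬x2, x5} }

Case x6 = True:
Case x3 = True:
Case x1 = True:
(¬x4) alone gives x4 = False.
Case x2 = False:
(¬x5) alone gives x5 = False.
Every clause now holds.

x1=True,  x2=False,  x3=True,  x4=False,  x5=False,  x6=True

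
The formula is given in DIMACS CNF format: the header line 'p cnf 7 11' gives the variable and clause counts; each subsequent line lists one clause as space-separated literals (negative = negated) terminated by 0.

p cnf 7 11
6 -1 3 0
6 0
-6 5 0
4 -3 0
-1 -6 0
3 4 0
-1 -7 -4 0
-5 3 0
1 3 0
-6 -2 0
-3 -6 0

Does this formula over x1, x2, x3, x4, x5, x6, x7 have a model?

The clause (x6) is unit, so x6 = True.
The clause (x5) is unit, so x5 = True.
The clause (¬x1) is unit, so x1 = False.
The clause (x3) is unit, so x3 = True.
But (¬x3) is also a unit clause — contradiction.
No assignment satisfies every clause.

No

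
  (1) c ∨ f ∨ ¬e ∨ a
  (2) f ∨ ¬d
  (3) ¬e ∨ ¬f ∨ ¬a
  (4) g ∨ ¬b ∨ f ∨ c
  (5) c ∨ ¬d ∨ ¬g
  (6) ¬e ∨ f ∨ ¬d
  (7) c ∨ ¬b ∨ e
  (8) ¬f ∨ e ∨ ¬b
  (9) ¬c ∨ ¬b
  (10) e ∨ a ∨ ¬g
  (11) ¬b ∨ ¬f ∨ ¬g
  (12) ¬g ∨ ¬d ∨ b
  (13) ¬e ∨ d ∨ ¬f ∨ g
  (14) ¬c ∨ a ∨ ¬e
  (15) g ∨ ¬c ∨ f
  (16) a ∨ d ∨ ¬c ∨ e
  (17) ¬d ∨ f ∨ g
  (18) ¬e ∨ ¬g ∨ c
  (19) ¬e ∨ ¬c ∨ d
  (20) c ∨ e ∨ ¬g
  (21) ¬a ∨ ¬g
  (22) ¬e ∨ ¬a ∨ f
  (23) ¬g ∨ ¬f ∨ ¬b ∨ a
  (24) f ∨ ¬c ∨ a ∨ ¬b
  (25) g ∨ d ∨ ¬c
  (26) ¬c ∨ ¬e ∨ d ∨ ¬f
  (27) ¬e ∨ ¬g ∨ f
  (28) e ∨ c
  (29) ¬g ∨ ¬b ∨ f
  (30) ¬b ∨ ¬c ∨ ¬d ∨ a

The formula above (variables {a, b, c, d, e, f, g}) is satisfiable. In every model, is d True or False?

Suppose d = False.
Branch on c: set c = False.
(e) alone gives e = True.
(¬g) alone gives g = False.
(¬f) alone gives f = False.
(a) alone gives a = True.
That conflicts with the unit clause (¬a).
That branch fails; take c = True instead.
(¬b) alone gives b = False.
(¬e) alone gives e = False.
(a) alone gives a = True.
(¬g) alone gives g = False.
That conflicts with the unit clause (g).
Neither c = True nor c = False works.
So every satisfying assignment has d = True.

True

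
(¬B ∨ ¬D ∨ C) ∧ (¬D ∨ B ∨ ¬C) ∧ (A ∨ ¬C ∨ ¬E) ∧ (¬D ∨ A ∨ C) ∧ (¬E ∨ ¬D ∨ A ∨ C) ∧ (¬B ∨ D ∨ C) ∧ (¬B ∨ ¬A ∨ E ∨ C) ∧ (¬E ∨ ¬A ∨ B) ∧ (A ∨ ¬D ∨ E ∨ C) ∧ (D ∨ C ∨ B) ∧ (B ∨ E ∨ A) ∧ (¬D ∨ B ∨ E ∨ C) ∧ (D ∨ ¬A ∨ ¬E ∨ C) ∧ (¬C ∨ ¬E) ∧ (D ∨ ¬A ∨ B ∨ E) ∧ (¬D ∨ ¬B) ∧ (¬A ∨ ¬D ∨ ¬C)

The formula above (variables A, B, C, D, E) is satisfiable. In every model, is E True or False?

Suppose E = True.
From the singleton clause (¬C), C = False.
Suppose B = False.
From the singleton clause (¬A), A = False.
From the singleton clause (¬D), D = False.
That conflicts with the unit clause (D).
So B must be the other value — set B = True.
From the singleton clause (¬D), D = False.
That conflicts with the unit clause (D).
Either choice for B ends in contradiction.
So every satisfying assignment has E = False.

False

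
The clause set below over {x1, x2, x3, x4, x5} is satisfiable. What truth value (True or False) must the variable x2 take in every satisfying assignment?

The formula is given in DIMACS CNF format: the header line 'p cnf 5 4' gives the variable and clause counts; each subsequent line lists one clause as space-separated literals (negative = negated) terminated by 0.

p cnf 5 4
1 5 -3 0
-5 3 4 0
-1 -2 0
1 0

Suppose x2 = True.
Unit clause (¬x1) forces x1 = False.
But (x1) is also a unit clause — contradiction.
So every satisfying assignment has x2 = False.

False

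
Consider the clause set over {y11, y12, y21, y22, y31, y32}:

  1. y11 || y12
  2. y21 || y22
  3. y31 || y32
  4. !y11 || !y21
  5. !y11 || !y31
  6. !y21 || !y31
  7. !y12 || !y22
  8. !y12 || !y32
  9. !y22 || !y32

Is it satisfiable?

Suppose y11 = true.
Unit clause (!y21) forces y21 = false.
Unit clause (y22) forces y22 = true.
Unit clause (!y31) forces y31 = false.
Unit clause (y32) forces y32 = true.
That conflicts with the unit clause (!y32).
Undo y11 and try y11 = false.
Unit clause (y12) forces y12 = true.
Unit clause (!y22) forces y22 = false.
Unit clause (y21) forces y21 = true.
Unit clause (!y31) forces y31 = false.
Unit clause (y32) forces y32 = true.
That conflicts with the unit clause (!y32).
Neither y11 = true nor y11 = false works.
No assignment satisfies every clause.

No, unsatisfiable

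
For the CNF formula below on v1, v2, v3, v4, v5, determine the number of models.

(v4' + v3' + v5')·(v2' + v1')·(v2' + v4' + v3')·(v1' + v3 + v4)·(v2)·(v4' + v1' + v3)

There are 2^5 = 32 truth assignments over (v1, v2, v3, v4, v5).
Split on v3. With v3 = 1, the clauses containing v3 are satisfied and v3' drops from the rest; 2 of the 2^4 = 16 assignments to the other variables satisfy what remains.
With v3 = 0, by the same count on the reduced clause set, 4 assignments work.
(One model: v1=F, v2=T, v3=F, v4=F, v5=F.)
Total: 2 + 4 = 6.

6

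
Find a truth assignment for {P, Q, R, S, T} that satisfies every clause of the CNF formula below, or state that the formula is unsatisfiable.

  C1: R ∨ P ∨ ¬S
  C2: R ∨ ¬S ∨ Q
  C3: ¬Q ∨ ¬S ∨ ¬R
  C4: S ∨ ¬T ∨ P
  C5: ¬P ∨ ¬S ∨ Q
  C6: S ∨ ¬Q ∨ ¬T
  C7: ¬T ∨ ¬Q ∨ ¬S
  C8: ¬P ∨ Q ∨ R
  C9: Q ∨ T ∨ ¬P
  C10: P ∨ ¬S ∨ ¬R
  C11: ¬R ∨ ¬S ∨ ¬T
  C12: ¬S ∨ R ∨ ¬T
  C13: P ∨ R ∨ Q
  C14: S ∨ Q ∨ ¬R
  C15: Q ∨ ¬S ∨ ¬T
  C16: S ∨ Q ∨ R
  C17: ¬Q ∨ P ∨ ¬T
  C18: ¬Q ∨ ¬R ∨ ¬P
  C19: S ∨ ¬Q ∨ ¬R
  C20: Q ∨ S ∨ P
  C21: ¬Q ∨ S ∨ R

Case R = False:
Case P = True:
The clause (Q) is unit, so Q = True.
The clause (S) is unit, so S = True.
The clause (¬T) is unit, so T = False.
Every clause now holds.

P=True,  Q=True,  R=False,  S=True,  T=False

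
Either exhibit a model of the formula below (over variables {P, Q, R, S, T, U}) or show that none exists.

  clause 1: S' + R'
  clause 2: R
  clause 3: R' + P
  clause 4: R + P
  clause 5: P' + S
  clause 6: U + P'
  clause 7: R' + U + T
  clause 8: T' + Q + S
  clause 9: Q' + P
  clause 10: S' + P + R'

The clause (R) is unit, so R = 1.
The clause (S') is unit, so S = 0.
The clause (P) is unit, so P = 1.
But (P') is also a unit clause — contradiction.

UNSATISFIABLE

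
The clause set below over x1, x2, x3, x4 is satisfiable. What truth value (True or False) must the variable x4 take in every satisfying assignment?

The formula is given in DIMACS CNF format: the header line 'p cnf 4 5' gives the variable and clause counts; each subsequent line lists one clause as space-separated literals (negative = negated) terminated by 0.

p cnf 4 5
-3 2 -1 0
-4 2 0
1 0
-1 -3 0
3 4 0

True

Suppose x4 = False.
Unit clause (x1) forces x1 = True.
Unit clause (¬x3) forces x3 = False.
Now (x3) is unsatisfied and unit — conflict.
So every satisfying assignment has x4 = True.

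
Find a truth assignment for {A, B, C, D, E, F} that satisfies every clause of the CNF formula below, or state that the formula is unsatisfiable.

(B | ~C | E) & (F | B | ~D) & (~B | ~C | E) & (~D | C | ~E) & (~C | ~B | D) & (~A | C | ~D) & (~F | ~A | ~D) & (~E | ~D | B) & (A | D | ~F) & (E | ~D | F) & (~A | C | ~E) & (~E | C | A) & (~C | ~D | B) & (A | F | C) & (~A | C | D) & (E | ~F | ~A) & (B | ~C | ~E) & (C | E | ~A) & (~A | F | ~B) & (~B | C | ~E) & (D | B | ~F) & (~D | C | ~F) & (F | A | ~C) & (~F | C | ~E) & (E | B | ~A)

Case B = 1:
Case C = 1:
(E) alone gives E = 1.
(D) alone gives D = 1.
Case F = 1:
(~A) alone gives A = 0.
All clauses are satisfied.

A=0,  B=1,  C=1,  D=1,  E=1,  F=1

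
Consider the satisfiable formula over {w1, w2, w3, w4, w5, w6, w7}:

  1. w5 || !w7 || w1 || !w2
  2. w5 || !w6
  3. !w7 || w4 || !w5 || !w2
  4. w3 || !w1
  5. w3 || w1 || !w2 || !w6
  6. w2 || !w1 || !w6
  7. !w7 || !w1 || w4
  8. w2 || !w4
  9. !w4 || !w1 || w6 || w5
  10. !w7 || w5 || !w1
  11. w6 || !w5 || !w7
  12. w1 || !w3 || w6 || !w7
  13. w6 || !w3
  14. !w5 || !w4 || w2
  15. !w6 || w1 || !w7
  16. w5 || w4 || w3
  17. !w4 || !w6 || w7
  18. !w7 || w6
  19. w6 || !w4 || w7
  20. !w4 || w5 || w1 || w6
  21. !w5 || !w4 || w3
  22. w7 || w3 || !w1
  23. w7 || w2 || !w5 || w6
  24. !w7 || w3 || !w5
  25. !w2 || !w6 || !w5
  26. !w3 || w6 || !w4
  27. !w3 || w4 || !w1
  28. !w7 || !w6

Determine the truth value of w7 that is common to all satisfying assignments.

False

Suppose w7 = true.
(w6) alone gives w6 = true.
Now (!w6) is unsatisfied and unit — conflict.
So every satisfying assignment has w7 = False.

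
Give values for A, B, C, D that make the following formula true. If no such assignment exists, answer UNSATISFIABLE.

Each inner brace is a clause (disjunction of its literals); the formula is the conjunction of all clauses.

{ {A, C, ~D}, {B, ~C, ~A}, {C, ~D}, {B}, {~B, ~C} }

From the singleton clause (B), B = 1.
From the singleton clause (~C), C = 0.
From the singleton clause (~D), D = 0.
All clauses hold; A can take either value.

A ↦ 1, B ↦ 1, C ↦ 0, D ↦ 0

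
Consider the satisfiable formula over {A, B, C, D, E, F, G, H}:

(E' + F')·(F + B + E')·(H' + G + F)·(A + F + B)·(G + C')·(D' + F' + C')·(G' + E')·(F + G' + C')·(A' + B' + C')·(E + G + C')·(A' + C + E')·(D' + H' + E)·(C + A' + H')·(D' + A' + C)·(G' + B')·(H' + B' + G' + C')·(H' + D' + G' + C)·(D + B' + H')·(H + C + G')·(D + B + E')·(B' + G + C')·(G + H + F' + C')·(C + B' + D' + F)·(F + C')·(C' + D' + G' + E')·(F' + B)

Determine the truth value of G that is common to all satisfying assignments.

Suppose G = 1.
Unit clause (E') forces E = 0.
Unit clause (B') forces B = 0.
Unit clause (F') forces F = 0.
Unit clause (A) forces A = 1.
Unit clause (C') forces C = 0.
Unit clause (H') forces H = 0.
Now (H) is unsatisfied and unit — conflict.
So every satisfying assignment has G = False.

False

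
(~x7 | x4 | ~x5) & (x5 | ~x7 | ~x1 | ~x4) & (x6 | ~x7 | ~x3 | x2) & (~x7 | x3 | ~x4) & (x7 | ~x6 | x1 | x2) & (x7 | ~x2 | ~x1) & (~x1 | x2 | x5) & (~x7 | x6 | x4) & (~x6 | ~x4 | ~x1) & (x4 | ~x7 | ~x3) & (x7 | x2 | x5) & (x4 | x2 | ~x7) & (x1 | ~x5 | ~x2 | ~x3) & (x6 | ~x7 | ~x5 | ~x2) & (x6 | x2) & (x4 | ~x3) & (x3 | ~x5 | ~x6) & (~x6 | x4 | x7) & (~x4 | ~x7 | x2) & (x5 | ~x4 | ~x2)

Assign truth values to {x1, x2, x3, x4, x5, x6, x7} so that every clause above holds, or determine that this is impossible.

x1: 0,  x2: 1,  x3: 0,  x4: 0,  x5: 0,  x6: 0,  x7: 0

Case x6 = 0:
Unit clause (x2) forces x2 = 1.
Case x7 = 0:
Unit clause (~x1) forces x1 = 0.
Case x5 = 0:
Unit clause (~x4) forces x4 = 0.
Unit clause (~x3) forces x3 = 0.
This assignment satisfies each clause.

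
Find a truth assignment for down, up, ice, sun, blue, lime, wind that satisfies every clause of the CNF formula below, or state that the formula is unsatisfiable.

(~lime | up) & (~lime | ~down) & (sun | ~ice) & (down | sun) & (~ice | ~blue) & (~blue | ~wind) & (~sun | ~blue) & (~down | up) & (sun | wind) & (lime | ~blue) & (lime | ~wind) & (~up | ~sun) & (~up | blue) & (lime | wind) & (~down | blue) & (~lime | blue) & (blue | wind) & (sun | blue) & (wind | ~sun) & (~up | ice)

Suppose lime = 0.
The clause (~blue) is unit, so blue = 0.
The clause (~wind) is unit, so wind = 0.
That conflicts with the unit clause (wind).
Backtrack on lime: now try lime = 1.
The clause (up) is unit, so up = 1.
The clause (~down) is unit, so down = 0.
The clause (sun) is unit, so sun = 1.
That conflicts with the unit clause (~sun).
Neither lime = 1 nor lime = 0 works.

UNSATISFIABLE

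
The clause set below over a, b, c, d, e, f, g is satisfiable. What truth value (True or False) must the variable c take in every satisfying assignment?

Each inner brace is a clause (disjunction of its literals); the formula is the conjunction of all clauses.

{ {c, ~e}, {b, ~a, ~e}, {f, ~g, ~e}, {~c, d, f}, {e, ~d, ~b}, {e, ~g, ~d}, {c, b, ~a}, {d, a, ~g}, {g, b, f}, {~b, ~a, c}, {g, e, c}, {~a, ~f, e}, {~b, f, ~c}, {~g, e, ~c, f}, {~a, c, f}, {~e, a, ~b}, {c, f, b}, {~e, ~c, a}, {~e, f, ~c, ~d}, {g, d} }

True

Suppose c = 0.
From the singleton clause (~e), e = 0.
From the singleton clause (g), g = 1.
From the singleton clause (~d), d = 0.
From the singleton clause (a), a = 1.
From the singleton clause (b), b = 1.
But (~b) is also a unit clause — contradiction.
So every satisfying assignment has c = True.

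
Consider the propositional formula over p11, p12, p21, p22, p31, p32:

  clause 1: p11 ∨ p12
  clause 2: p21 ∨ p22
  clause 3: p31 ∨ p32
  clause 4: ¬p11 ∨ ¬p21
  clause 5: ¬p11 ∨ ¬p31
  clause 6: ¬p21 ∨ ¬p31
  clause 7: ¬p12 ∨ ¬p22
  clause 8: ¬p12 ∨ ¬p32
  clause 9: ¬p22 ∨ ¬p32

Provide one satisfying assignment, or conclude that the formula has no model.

Try p11 = True.
From the singleton clause (¬p21), p21 = False.
From the singleton clause (p22), p22 = True.
From the singleton clause (¬p31), p31 = False.
From the singleton clause (p32), p32 = True.
That conflicts with the unit clause (¬p32).
That branch fails; take p11 = False instead.
From the singleton clause (p12), p12 = True.
From the singleton clause (¬p22), p22 = False.
From the singleton clause (p21), p21 = True.
From the singleton clause (¬p31), p31 = False.
From the singleton clause (p32), p32 = True.
That conflicts with the unit clause (¬p32).
Neither p11 = True nor p11 = False works.

UNSATISFIABLE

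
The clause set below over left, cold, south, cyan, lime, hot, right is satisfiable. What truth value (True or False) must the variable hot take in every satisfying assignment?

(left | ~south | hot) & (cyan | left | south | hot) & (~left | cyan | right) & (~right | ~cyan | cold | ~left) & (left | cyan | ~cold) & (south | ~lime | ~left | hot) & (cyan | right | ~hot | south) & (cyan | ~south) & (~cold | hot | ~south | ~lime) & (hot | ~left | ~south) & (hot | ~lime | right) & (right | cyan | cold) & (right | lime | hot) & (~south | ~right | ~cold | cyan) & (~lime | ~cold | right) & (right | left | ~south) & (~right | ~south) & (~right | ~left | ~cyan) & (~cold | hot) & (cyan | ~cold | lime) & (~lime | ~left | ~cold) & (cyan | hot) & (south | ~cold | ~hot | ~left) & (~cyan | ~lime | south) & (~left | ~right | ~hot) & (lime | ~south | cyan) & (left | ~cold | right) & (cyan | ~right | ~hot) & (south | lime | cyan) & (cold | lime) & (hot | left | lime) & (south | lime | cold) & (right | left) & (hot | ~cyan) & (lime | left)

Suppose hot = 0.
Unit clause (~cold) forces cold = 0.
Unit clause (cyan) forces cyan = 1.
That conflicts with the unit clause (~cyan).
So every satisfying assignment has hot = True.

True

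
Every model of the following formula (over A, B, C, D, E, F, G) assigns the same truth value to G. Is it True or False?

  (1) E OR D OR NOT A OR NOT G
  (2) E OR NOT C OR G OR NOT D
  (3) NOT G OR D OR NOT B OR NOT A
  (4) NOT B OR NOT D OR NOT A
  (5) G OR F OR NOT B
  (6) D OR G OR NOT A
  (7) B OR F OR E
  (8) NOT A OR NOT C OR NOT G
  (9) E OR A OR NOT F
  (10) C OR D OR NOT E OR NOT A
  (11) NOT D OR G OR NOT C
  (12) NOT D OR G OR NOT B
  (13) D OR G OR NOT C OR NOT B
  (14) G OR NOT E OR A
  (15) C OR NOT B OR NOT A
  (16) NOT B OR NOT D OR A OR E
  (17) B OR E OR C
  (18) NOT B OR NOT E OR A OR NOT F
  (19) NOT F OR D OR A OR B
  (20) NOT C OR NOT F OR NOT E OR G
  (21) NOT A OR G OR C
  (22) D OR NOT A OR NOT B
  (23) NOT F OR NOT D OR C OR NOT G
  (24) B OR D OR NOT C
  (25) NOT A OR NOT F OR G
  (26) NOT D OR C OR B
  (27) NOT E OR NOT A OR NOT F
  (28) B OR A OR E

True

Suppose G = false.
Branch on F: set F = true.
(NOT A) alone gives A = false.
(E) alone gives E = true.
Now (NOT E) is unsatisfied and unit — conflict.
That branch fails; take F = false instead.
(NOT B) alone gives B = false.
(E) alone gives E = true.
(A) alone gives A = true.
(D) alone gives D = true.
(NOT C) alone gives C = false.
Now (C) is unsatisfied and unit — conflict.
Either choice for F ends in contradiction.
So every satisfying assignment has G = True.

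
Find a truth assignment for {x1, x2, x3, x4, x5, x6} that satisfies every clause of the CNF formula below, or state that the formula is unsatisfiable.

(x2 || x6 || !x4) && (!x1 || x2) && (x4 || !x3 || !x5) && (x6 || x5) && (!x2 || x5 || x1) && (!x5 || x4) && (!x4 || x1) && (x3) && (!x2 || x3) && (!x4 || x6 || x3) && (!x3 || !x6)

x1=true,  x2=true,  x3=true,  x4=true,  x5=true,  x6=false

Unit clause (x3) forces x3 = true.
Unit clause (!x6) forces x6 = false.
Unit clause (x5) forces x5 = true.
Unit clause (x4) forces x4 = true.
Unit clause (x2) forces x2 = true.
Unit clause (x1) forces x1 = true.
Every clause now holds.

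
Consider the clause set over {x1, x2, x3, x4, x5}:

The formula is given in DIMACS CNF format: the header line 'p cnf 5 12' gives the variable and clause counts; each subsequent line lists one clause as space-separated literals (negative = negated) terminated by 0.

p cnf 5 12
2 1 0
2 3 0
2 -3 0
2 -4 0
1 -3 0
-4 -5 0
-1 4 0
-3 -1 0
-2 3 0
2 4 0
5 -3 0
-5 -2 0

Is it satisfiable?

Suppose x2 = True.
Unit clause (x3) forces x3 = True.
Unit clause (x1) forces x1 = True.
Now (¬x1) is unsatisfied and unit — conflict.
That branch fails; take x2 = False instead.
Unit clause (x1) forces x1 = True.
Unit clause (x3) forces x3 = True.
Now (¬x3) is unsatisfied and unit — conflict.
Neither x2 = True nor x2 = False works.
No assignment satisfies every clause.

No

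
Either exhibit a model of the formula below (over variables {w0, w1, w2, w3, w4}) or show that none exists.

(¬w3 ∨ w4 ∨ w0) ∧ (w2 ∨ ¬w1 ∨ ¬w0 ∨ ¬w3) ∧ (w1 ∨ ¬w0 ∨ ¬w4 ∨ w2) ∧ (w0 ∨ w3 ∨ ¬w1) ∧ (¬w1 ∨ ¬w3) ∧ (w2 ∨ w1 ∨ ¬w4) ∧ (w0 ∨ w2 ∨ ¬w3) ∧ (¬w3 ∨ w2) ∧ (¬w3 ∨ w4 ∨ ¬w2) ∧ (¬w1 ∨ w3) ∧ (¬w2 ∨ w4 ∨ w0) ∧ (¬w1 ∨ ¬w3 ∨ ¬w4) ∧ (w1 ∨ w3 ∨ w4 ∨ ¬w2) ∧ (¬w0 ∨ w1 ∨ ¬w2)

Try w1 = False.
Try w2 = True.
(¬w0) alone gives w0 = False.
(w4) alone gives w4 = True.
All clauses hold; w3 can take either value.

w0=False, w1=False, w2=True, w3=True, w4=True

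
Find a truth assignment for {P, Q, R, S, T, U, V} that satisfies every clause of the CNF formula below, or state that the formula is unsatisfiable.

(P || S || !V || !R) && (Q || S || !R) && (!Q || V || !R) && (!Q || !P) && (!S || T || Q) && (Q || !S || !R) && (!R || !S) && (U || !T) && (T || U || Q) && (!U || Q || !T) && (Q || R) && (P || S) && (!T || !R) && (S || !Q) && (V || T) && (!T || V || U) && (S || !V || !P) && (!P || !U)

Try Q = true.
The clause (!P) is unit, so P = false.
The clause (S) is unit, so S = true.
The clause (!R) is unit, so R = false.
Try U = true.
Try V = false.
The clause (T) is unit, so T = true.
This assignment satisfies each clause.

P=false, Q=true, R=false, S=true, T=true, U=true, V=false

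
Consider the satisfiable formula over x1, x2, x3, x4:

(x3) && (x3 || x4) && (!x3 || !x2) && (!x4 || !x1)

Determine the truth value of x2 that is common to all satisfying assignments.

False

Suppose x2 = true.
From the singleton clause (x3), x3 = true.
But (!x3) is also a unit clause — contradiction.
So every satisfying assignment has x2 = False.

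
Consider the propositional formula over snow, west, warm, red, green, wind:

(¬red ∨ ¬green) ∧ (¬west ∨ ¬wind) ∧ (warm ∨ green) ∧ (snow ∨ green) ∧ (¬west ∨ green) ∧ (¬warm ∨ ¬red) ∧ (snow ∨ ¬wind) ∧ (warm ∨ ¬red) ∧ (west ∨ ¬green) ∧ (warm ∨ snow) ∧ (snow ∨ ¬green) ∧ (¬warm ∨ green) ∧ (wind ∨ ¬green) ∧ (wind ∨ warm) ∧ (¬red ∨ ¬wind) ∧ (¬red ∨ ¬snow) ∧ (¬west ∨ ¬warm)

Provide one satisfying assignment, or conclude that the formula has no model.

UNSATISFIABLE

Suppose red = False.
Suppose west = False.
From the singleton clause (¬green), green = False.
From the singleton clause (warm), warm = True.
But (¬warm) is also a unit clause — contradiction.
So west must be the other value — set west = True.
From the singleton clause (¬wind), wind = False.
From the singleton clause (green), green = True.
But (¬green) is also a unit clause — contradiction.
Both values of west lead to a conflict.
So red must be the other value — set red = True.
From the singleton clause (¬green), green = False.
From the singleton clause (warm), warm = True.
But (¬warm) is also a unit clause — contradiction.
Both values of red lead to a conflict.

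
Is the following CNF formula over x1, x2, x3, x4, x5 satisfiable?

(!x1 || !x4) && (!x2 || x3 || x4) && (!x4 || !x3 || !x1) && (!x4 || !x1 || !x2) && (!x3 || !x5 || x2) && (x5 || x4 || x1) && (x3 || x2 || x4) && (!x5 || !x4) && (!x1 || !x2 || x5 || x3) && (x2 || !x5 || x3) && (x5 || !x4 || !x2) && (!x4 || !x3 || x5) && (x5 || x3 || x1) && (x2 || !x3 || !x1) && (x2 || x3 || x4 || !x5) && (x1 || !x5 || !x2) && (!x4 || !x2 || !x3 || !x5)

Satisfiable

Try x1 = true.
From the singleton clause (!x4), x4 = false.
Try x2 = true.
From the singleton clause (x3), x3 = true.
Every clause is now satisfied; x5 is unconstrained.
A satisfying assignment: x1 ↦ true,  x2 ↦ true,  x3 ↦ true,  x4 ↦ false,  x5 ↦ true.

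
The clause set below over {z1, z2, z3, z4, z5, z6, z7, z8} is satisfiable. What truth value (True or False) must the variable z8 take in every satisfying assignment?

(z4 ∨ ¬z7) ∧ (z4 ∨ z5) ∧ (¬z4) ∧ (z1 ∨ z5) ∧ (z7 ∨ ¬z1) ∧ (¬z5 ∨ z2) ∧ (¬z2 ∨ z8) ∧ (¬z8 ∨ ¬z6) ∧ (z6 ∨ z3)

True

Suppose z8 = False.
The clause (¬z4) is unit, so z4 = False.
The clause (¬z7) is unit, so z7 = False.
The clause (z5) is unit, so z5 = True.
The clause (¬z1) is unit, so z1 = False.
The clause (z2) is unit, so z2 = True.
That conflicts with the unit clause (¬z2).
So every satisfying assignment has z8 = True.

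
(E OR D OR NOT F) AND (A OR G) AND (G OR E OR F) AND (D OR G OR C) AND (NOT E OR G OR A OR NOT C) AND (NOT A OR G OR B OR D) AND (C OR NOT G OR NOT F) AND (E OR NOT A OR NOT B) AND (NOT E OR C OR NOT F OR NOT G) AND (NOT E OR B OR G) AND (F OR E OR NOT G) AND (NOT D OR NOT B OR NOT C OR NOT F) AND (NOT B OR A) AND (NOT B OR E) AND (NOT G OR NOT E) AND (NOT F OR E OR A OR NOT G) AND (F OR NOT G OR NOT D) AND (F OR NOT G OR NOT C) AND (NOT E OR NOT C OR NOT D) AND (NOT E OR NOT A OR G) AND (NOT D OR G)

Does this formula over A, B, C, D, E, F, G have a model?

Branch on A: set A = true.
Branch on E: set E = false.
The clause (NOT B) is unit, so B = false.
Branch on D: set D = true.
The clause (G) is unit, so G = true.
The clause (F) is unit, so F = true.
The clause (C) is unit, so C = true.
Every clause now holds.
A satisfying assignment: A ↦ true; B ↦ false; C ↦ true; D ↦ true; E ↦ false; F ↦ true; G ↦ true.

Yes, satisfiable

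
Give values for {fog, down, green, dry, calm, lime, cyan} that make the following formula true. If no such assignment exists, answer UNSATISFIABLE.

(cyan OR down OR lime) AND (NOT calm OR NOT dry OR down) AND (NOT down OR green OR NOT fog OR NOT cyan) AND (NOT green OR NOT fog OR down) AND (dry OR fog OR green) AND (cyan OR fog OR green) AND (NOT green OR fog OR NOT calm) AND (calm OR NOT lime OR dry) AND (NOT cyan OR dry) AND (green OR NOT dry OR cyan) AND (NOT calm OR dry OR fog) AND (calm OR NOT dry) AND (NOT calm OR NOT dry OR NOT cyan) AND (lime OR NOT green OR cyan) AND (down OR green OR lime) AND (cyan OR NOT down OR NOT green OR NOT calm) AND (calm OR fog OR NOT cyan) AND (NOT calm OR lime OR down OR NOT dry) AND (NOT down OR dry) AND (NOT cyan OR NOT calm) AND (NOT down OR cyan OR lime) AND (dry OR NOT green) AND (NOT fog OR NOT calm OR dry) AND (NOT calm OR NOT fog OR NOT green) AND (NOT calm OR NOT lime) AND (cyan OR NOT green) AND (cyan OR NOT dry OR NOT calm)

Try cyan = false.
The clause (NOT green) is unit, so green = false.
The clause (fog) is unit, so fog = true.
The clause (NOT dry) is unit, so dry = false.
The clause (NOT down) is unit, so down = false.
The clause (lime) is unit, so lime = true.
The clause (calm) is unit, so calm = true.
But (NOT calm) is also a unit clause — contradiction.
That branch fails; take cyan = true instead.
The clause (dry) is unit, so dry = true.
The clause (calm) is unit, so calm = true.
But (NOT calm) is also a unit clause — contradiction.
Either choice for cyan ends in contradiction.

UNSATISFIABLE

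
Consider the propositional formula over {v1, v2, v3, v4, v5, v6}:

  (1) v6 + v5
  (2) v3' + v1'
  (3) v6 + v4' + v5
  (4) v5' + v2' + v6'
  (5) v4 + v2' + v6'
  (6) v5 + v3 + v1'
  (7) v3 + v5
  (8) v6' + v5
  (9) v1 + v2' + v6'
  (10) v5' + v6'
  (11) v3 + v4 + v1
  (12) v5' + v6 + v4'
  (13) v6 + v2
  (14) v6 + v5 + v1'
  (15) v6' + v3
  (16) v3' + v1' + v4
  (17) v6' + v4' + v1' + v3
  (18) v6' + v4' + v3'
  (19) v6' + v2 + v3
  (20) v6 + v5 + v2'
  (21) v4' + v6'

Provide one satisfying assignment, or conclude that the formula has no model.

v1 ↦ 1; v2 ↦ 1; v3 ↦ 0; v4 ↦ 0; v5 ↦ 1; v6 ↦ 0

Suppose v6 = 0.
From the singleton clause (v5), v5 = 1.
From the singleton clause (v4'), v4 = 0.
From the singleton clause (v2), v2 = 1.
Suppose v3 = 0.
From the singleton clause (v1), v1 = 1.
This assignment satisfies each clause.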